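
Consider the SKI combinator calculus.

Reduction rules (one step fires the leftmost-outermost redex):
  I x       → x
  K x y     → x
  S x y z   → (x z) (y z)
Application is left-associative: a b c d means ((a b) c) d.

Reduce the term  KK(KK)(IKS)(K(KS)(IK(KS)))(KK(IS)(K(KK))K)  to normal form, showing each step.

Answer: normal form = S  (in 4 steps)

Reduction:
  start: KK(KK)(IKS)(K(KS)(IK(KS)))(KK(IS)(K(KK))K)
  [1] K(IKS)(K(KS)(IK(KS)))(KK(IS)(K(KK))K)
  [2] IKS(KK(IS)(K(KK))K)
  [3] KS(KK(IS)(K(KK))K)
  [4] S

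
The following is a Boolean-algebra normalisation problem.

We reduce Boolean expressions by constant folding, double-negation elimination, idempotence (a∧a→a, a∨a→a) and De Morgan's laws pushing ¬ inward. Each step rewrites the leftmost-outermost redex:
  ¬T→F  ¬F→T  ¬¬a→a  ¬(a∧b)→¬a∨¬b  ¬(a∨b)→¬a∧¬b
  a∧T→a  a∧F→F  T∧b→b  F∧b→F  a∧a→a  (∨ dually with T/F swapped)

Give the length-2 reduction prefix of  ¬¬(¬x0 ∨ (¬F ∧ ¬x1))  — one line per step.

Answer: after 2 steps: ¬x0 ∨ (T ∧ ¬x1)

Working:
  start: ¬¬(¬x0 ∨ (¬F ∧ ¬x1))
  step 1: ¬x0 ∨ (¬F ∧ ¬x1)
  step 2: ¬x0 ∨ (T ∧ ¬x1)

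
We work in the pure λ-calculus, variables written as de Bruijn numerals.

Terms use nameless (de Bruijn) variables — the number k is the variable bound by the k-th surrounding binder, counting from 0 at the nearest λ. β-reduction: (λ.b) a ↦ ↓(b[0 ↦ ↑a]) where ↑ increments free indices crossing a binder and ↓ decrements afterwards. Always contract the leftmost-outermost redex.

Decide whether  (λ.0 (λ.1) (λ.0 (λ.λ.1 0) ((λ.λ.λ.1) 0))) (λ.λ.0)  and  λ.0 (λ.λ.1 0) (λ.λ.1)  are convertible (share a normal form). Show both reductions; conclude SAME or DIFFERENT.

Term A:
  start: (λ.0 (λ.1) (λ.0 (λ.λ.1 0) ((λ.λ.λ.1) 0))) (λ.λ.0)
  [1] (λ.λ.0) (λ.λ.λ.0) (λ.0 (λ.λ.1 0) ((λ.λ.λ.1) 0))
  [2] (λ.0) (λ.0 (λ.λ.1 0) ((λ.λ.λ.1) 0))
  [3] λ.0 (λ.λ.1 0) ((λ.λ.λ.1) 0)
  [4] λ.0 (λ.λ.1 0) (λ.λ.1)

Term B:
  start: λ.0 (λ.λ.1 0) (λ.λ.1)

Answer: SAME — A ⇓ λ.0 (λ.λ.1 0) (λ.λ.1), B ⇓ λ.0 (λ.λ.1 0) (λ.λ.1)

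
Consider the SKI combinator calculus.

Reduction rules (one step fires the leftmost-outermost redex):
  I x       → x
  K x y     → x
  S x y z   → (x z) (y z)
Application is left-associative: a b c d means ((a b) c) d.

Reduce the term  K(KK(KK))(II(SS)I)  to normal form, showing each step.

Answer: normal form = K  (in 2 steps)

Working:
  start: K(KK(KK))(II(SS)I)
  →1  KK(KK)
  →2  K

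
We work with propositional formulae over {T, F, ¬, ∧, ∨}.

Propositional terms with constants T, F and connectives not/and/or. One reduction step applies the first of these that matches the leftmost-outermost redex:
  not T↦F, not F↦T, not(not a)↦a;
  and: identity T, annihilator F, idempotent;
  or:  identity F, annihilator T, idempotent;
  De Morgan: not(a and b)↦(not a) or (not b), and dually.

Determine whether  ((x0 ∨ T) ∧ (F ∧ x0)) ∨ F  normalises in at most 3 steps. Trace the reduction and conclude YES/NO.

  start: ((x0 ∨ T) ∧ (F ∧ x0)) ∨ F
  [1] (x0 ∨ T) ∧ (F ∧ x0)
  [2] T ∧ (F ∧ x0)
  [3] F ∧ x0

Answer: NO — after 3 steps the term is F ∧ x0, not yet normal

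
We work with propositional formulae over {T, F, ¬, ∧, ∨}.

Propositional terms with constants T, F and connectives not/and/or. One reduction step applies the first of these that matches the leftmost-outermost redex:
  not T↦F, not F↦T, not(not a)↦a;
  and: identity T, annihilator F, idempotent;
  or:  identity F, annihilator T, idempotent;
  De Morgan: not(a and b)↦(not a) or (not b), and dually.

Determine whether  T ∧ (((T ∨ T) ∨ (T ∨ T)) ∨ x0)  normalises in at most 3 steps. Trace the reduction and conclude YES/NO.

  start: T ∧ (((T ∨ T) ∨ (T ∨ T)) ∨ x0)
  →1  ((T ∨ T) ∨ (T ∨ T)) ∨ x0
  →2  (T ∨ T) ∨ x0
  →3  T ∨ x0

Answer: NO — after 3 steps the term is T ∨ x0, not yet normal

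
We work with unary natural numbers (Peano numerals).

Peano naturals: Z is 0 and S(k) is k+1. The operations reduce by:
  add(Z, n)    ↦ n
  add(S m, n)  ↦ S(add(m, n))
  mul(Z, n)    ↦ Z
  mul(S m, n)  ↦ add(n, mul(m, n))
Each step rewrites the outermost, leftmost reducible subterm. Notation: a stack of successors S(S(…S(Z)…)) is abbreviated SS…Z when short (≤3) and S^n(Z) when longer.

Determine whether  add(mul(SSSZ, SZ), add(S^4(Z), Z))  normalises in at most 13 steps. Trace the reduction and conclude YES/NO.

Answer: NO — after 13 steps the term is S(S(S(add(Z, add(S^4(Z), Z))))), not yet normal

Reduction:
  start: add(mul(SSSZ, SZ), add(S^4(Z), Z))
  step 1: add(add(SZ, mul(SSZ, SZ)), add(S^4(Z), Z))
  step 2: add(S(add(Z, mul(SSZ, SZ))), add(S^4(Z), Z))
  step 3: S(add(add(Z, mul(SSZ, SZ)), add(S^4(Z), Z)))
  step 4: S(add(mul(SSZ, SZ), add(S^4(Z), Z)))
  step 5: S(add(add(SZ, mul(SZ, SZ)), add(S^4(Z), Z)))
  step 6: S(add(S(add(Z, mul(SZ, SZ))), add(S^4(Z), Z)))
  step 7: S(S(add(add(Z, mul(SZ, SZ)), add(S^4(Z), Z))))
  step 8: S(S(add(mul(SZ, SZ), add(S^4(Z), Z))))
  step 9: S(S(add(add(SZ, mul(Z, SZ)), add(S^4(Z), Z))))
  step 10: S(S(add(S(add(Z, mul(Z, SZ))), add(S^4(Z), Z))))
  step 11: S(S(S(add(add(Z, mul(Z, SZ)), add(S^4(Z), Z)))))
  step 12: S(S(S(add(mul(Z, SZ), add(S^4(Z), Z)))))
  step 13: S(S(S(add(Z, add(S^4(Z), Z)))))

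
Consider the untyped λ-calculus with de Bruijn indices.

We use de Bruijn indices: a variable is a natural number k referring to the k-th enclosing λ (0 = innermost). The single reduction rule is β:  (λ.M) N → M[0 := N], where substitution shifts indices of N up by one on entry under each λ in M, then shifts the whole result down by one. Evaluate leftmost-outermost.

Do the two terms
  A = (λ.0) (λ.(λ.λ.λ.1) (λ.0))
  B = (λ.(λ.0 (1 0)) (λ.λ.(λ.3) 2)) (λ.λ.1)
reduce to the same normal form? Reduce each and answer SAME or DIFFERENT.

Answer: SAME — A ⇓ λ.λ.λ.1, B ⇓ λ.λ.λ.1

Reduction:
Term A:
  start: (λ.0) (λ.(λ.λ.λ.1) (λ.0))
  step 1: λ.(λ.λ.λ.1) (λ.0)
  step 2: λ.λ.λ.1

Term B:
  start: (λ.(λ.0 (1 0)) (λ.λ.(λ.3) 2)) (λ.λ.1)
  step 1: (λ.0 ((λ.λ.1) 0)) (λ.λ.(λ.λ.λ.1) (λ.λ.1))
  step 2: (λ.λ.(λ.λ.λ.1) (λ.λ.1)) ((λ.λ.1) (λ.λ.(λ.λ.λ.1) (λ.λ.1)))
  step 3: λ.(λ.λ.λ.1) (λ.λ.1)
  step 4: λ.λ.λ.1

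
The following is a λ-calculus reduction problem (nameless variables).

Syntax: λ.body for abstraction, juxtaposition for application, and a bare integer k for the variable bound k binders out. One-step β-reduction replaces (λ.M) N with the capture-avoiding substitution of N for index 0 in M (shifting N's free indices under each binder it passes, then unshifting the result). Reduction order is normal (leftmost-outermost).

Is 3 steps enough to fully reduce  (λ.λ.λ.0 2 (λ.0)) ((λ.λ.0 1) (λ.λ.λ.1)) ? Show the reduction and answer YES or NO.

  start: (λ.λ.λ.0 2 (λ.0)) ((λ.λ.0 1) (λ.λ.λ.1))
  →1  λ.λ.0 ((λ.λ.0 1) (λ.λ.λ.1)) (λ.0)
  →2  λ.λ.0 (λ.0 (λ.λ.λ.1)) (λ.0)

Answer: YES — reaches normal form λ.λ.0 (λ.0 (λ.λ.λ.1)) (λ.0) in 2 ≤ 3 steps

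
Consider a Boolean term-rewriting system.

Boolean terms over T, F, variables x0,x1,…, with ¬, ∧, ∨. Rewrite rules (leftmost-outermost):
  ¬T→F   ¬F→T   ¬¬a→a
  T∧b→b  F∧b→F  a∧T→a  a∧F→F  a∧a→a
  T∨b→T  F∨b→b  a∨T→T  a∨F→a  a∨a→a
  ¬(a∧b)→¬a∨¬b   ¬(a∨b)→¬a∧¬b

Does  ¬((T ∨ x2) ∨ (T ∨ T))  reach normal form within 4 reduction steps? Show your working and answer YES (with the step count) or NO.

Answer: NO — after 4 steps the term is F ∧ ¬(T ∨ T), not yet normal

Reduction:
  start: ¬((T ∨ x2) ∨ (T ∨ T))
  step 1: ¬(T ∨ x2) ∧ ¬(T ∨ T)
  step 2: (¬T ∧ ¬x2) ∧ ¬(T ∨ T)
  step 3: (F ∧ ¬x2) ∧ ¬(T ∨ T)
  step 4: F ∧ ¬(T ∨ T)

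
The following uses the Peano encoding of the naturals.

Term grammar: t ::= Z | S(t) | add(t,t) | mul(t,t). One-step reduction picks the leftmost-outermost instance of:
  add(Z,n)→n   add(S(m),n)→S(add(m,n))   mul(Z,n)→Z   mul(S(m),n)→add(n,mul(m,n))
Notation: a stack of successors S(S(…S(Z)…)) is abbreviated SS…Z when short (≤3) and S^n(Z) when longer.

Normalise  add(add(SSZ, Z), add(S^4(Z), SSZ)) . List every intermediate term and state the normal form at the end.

Answer: normal form = S^8(Z)  (in 11 steps)

Derivation:
  start: add(add(SSZ, Z), add(S^4(Z), SSZ))
  →1  add(S(add(SZ, Z)), add(S^4(Z), SSZ))
  →2  S(add(add(SZ, Z), add(S^4(Z), SSZ)))
  →3  S(add(S(add(Z, Z)), add(S^4(Z), SSZ)))
  →4  S(S(add(add(Z, Z), add(S^4(Z), SSZ))))
  →5  S(S(add(Z, add(S^4(Z), SSZ))))
  →6  S(S(add(S^4(Z), SSZ)))
  →7  S(S(S(add(SSSZ, SSZ))))
  →8  S(S(S(S(add(SSZ, SSZ)))))
  →9  S(S(S(S(S(add(SZ, SSZ))))))
  →10  S(S(S(S(S(S(add(Z, SSZ)))))))
  →11  S^8(Z)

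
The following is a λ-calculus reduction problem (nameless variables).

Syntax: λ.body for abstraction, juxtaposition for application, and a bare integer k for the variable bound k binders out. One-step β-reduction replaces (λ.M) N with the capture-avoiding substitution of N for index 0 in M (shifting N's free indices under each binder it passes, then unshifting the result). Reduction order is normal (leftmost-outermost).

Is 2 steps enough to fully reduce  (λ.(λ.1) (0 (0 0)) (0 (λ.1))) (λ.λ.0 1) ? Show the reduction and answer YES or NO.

Answer: NO — after 2 steps the term is (λ.λ.0 1) ((λ.λ.0 1) (λ.λ.λ.0 1)), not yet normal

Derivation:
  start: (λ.(λ.1) (0 (0 0)) (0 (λ.1))) (λ.λ.0 1)
  [1] (λ.λ.λ.0 1) ((λ.λ.0 1) ((λ.λ.0 1) (λ.λ.0 1))) ((λ.λ.0 1) (λ.λ.λ.0 1))
  [2] (λ.λ.0 1) ((λ.λ.0 1) (λ.λ.λ.0 1))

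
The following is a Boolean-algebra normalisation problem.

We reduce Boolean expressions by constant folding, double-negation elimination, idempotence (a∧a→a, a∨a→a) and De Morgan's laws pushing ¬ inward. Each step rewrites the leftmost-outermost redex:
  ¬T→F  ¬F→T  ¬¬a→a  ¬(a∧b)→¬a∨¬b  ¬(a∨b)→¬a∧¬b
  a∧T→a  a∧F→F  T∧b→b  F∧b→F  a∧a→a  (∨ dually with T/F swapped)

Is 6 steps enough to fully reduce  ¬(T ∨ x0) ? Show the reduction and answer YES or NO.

Answer: YES — reaches normal form F in 3 ≤ 6 steps

Working:
  start: ¬(T ∨ x0)
  [1] ¬T ∧ ¬x0
  [2] F ∧ ¬x0
  [3] F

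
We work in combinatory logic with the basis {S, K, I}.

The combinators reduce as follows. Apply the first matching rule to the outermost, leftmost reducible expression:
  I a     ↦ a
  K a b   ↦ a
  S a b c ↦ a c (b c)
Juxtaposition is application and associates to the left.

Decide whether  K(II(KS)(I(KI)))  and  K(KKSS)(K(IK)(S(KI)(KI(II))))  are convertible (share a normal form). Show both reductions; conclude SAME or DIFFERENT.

Answer: SAME — A ⇓ KS, B ⇓ KS

Reduction:
Term A:
  start: K(II(KS)(I(KI)))
  [1] K(I(KS)(I(KI)))
  [2] K(KS(I(KI)))
  [3] KS

Term B:
  start: K(KKSS)(K(IK)(S(KI)(KI(II))))
  [1] KKSS
  [2] KS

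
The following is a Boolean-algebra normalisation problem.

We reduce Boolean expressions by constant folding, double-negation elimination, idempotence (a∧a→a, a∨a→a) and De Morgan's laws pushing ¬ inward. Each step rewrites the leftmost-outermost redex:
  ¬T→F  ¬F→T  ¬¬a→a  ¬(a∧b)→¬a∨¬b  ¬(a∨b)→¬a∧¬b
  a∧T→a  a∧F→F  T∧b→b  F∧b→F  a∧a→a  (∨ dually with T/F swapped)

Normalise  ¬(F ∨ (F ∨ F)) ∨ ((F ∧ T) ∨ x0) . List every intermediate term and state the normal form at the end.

Answer: normal form = T  (in 7 steps)

Working:
  start: ¬(F ∨ (F ∨ F)) ∨ ((F ∧ T) ∨ x0)
  →1  (¬F ∧ ¬(F ∨ F)) ∨ ((F ∧ T) ∨ x0)
  →2  (T ∧ ¬(F ∨ F)) ∨ ((F ∧ T) ∨ x0)
  →3  ¬(F ∨ F) ∨ ((F ∧ T) ∨ x0)
  →4  (¬F ∧ ¬F) ∨ ((F ∧ T) ∨ x0)
  →5  ¬F ∨ ((F ∧ T) ∨ x0)
  →6  T ∨ ((F ∧ T) ∨ x0)
  →7  T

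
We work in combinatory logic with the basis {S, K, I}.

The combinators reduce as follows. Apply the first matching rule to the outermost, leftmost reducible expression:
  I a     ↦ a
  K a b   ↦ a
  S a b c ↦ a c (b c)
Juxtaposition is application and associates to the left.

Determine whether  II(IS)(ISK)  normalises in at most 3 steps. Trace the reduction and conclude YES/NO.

Answer: NO — after 3 steps the term is S(ISK), not yet normal

Reduction:
  start: II(IS)(ISK)
  [1] I(IS)(ISK)
  [2] IS(ISK)
  [3] S(ISK)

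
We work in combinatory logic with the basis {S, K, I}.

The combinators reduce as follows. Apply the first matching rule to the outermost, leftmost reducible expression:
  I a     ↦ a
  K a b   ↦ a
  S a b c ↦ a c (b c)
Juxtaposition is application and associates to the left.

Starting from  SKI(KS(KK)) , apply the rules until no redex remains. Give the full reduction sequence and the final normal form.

Answer: normal form = S  (in 3 steps)

Reduction:
  start: SKI(KS(KK))
  step 1: K(KS(KK))(I(KS(KK)))
  step 2: KS(KK)
  step 3: S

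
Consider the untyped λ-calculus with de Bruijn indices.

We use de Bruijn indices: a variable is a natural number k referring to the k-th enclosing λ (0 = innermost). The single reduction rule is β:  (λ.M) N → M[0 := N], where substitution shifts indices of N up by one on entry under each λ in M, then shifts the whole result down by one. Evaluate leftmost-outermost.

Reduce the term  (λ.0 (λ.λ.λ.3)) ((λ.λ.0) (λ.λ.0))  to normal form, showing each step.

  start: (λ.0 (λ.λ.λ.3)) ((λ.λ.0) (λ.λ.0))
  step 1: (λ.λ.0) (λ.λ.0) (λ.λ.λ.(λ.λ.0) (λ.λ.0))
  step 2: (λ.0) (λ.λ.λ.(λ.λ.0) (λ.λ.0))
  step 3: λ.λ.λ.(λ.λ.0) (λ.λ.0)
  step 4: λ.λ.λ.λ.0

Answer: normal form = λ.λ.λ.λ.0  (in 4 steps)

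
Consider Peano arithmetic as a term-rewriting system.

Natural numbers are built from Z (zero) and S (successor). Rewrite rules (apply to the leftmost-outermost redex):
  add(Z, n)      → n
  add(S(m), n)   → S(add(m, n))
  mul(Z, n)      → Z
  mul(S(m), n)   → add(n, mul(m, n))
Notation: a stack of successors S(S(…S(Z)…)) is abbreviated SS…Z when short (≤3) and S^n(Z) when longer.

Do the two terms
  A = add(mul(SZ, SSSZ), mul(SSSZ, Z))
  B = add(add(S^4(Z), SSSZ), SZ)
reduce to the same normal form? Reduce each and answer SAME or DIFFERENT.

Term A:
  start: add(mul(SZ, SSSZ), mul(SSSZ, Z))
  step 1: add(add(SSSZ, mul(Z, SSSZ)), mul(SSSZ, Z))
  step 2: add(S(add(SSZ, mul(Z, SSSZ))), mul(SSSZ, Z))
  step 3: S(add(add(SSZ, mul(Z, SSSZ)), mul(SSSZ, Z)))
  step 4: S(add(S(add(SZ, mul(Z, SSSZ))), mul(SSSZ, Z)))
  step 5: S(S(add(add(SZ, mul(Z, SSSZ)), mul(SSSZ, Z))))
  step 6: S(S(add(S(add(Z, mul(Z, SSSZ))), mul(SSSZ, Z))))
  step 7: S(S(S(add(add(Z, mul(Z, SSSZ)), mul(SSSZ, Z)))))
  step 8: S(S(S(add(mul(Z, SSSZ), mul(SSSZ, Z)))))
  step 9: S(S(S(add(Z, mul(SSSZ, Z)))))
  step 10: S(S(S(mul(SSSZ, Z))))
  step 11: S(S(S(add(Z, mul(SSZ, Z)))))
  step 12: S(S(S(mul(SSZ, Z))))
  step 13: S(S(S(add(Z, mul(SZ, Z)))))
  step 14: S(S(S(mul(SZ, Z))))
  step 15: S(S(S(add(Z, mul(Z, Z)))))
  step 16: S(S(S(mul(Z, Z))))
  step 17: SSSZ

Term B:
  start: add(add(S^4(Z), SSSZ), SZ)
  step 1: add(S(add(SSSZ, SSSZ)), SZ)
  step 2: S(add(add(SSSZ, SSSZ), SZ))
  step 3: S(add(S(add(SSZ, SSSZ)), SZ))
  step 4: S(S(add(add(SSZ, SSSZ), SZ)))
  step 5: S(S(add(S(add(SZ, SSSZ)), SZ)))
  step 6: S(S(S(add(add(SZ, SSSZ), SZ))))
  step 7: S(S(S(add(S(add(Z, SSSZ)), SZ))))
  step 8: S(S(S(S(add(add(Z, SSSZ), SZ)))))
  step 9: S(S(S(S(add(SSSZ, SZ)))))
  step 10: S(S(S(S(S(add(SSZ, SZ))))))
  step 11: S(S(S(S(S(S(add(SZ, SZ)))))))
  step 12: S(S(S(S(S(S(S(add(Z, SZ))))))))
  step 13: S^8(Z)

Answer: DIFFERENT — A ⇓ SSSZ, B ⇓ S^8(Z)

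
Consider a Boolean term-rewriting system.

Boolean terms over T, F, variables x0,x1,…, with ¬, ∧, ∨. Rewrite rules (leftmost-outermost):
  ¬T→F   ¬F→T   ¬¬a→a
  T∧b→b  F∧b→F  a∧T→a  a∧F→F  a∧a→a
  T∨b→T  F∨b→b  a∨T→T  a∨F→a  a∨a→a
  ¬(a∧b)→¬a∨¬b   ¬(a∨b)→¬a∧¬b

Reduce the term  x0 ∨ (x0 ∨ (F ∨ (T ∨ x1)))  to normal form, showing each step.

Answer: normal form = T  (in 4 steps)

Reduction:
  start: x0 ∨ (x0 ∨ (F ∨ (T ∨ x1)))
  →1  x0 ∨ (x0 ∨ (T ∨ x1))
  →2  x0 ∨ (x0 ∨ T)
  →3  x0 ∨ T
  →4  T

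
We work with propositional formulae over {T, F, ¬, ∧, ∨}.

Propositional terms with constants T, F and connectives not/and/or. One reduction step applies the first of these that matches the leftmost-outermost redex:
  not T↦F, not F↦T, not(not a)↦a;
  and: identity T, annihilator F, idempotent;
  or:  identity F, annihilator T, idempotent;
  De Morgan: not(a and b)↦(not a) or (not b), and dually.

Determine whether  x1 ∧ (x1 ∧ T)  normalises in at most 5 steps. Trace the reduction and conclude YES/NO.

  start: x1 ∧ (x1 ∧ T)
  →1  x1 ∧ x1
  →2  x1

Answer: YES — reaches normal form x1 in 2 ≤ 5 steps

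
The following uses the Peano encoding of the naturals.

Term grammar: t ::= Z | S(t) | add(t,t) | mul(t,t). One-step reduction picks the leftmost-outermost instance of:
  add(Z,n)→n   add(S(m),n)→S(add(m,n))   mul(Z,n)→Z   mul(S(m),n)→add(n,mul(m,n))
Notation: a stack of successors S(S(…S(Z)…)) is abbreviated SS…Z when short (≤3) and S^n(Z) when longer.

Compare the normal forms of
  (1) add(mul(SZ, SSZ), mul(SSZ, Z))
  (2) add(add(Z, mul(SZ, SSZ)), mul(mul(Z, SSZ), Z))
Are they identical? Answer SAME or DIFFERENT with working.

Answer: SAME — A ⇓ SSZ, B ⇓ SSZ

Reduction:
Term A:
  start: add(mul(SZ, SSZ), mul(SSZ, Z))
  →1  add(add(SSZ, mul(Z, SSZ)), mul(SSZ, Z))
  →2  add(S(add(SZ, mul(Z, SSZ))), mul(SSZ, Z))
  →3  S(add(add(SZ, mul(Z, SSZ)), mul(SSZ, Z)))
  →4  S(add(S(add(Z, mul(Z, SSZ))), mul(SSZ, Z)))
  →5  S(S(add(add(Z, mul(Z, SSZ)), mul(SSZ, Z))))
  →6  S(S(add(mul(Z, SSZ), mul(SSZ, Z))))
  →7  S(S(add(Z, mul(SSZ, Z))))
  →8  S(S(mul(SSZ, Z)))
  →9  S(S(add(Z, mul(SZ, Z))))
  →10  S(S(mul(SZ, Z)))
  →11  S(S(add(Z, mul(Z, Z))))
  →12  S(S(mul(Z, Z)))
  →13  SSZ

Term B:
  start: add(add(Z, mul(SZ, SSZ)), mul(mul(Z, SSZ), Z))
  →1  add(mul(SZ, SSZ), mul(mul(Z, SSZ), Z))
  →2  add(add(SSZ, mul(Z, SSZ)), mul(mul(Z, SSZ), Z))
  →3  add(S(add(SZ, mul(Z, SSZ))), mul(mul(Z, SSZ), Z))
  →4  S(add(add(SZ, mul(Z, SSZ)), mul(mul(Z, SSZ), Z)))
  →5  S(add(S(add(Z, mul(Z, SSZ))), mul(mul(Z, SSZ), Z)))
  →6  S(S(add(add(Z, mul(Z, SSZ)), mul(mul(Z, SSZ), Z))))
  →7  S(S(add(mul(Z, SSZ), mul(mul(Z, SSZ), Z))))
  →8  S(S(add(Z, mul(mul(Z, SSZ), Z))))
  →9  S(S(mul(mul(Z, SSZ), Z)))
  →10  S(S(mul(Z, Z)))
  →11  SSZ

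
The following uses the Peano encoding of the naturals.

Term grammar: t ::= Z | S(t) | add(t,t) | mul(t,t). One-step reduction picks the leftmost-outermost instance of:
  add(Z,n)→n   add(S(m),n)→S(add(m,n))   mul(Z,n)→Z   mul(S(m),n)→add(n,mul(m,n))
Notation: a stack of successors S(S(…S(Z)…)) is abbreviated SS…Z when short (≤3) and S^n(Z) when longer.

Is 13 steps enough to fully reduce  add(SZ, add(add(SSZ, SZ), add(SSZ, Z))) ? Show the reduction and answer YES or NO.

  start: add(SZ, add(add(SSZ, SZ), add(SSZ, Z)))
  [1] S(add(Z, add(add(SSZ, SZ), add(SSZ, Z))))
  [2] S(add(add(SSZ, SZ), add(SSZ, Z)))
  [3] S(add(S(add(SZ, SZ)), add(SSZ, Z)))
  [4] S(S(add(add(SZ, SZ), add(SSZ, Z))))
  [5] S(S(add(S(add(Z, SZ)), add(SSZ, Z))))
  [6] S(S(S(add(add(Z, SZ), add(SSZ, Z)))))
  [7] S(S(S(add(SZ, add(SSZ, Z)))))
  [8] S(S(S(S(add(Z, add(SSZ, Z))))))
  [9] S(S(S(S(add(SSZ, Z)))))
  [10] S(S(S(S(S(add(SZ, Z))))))
  [11] S(S(S(S(S(S(add(Z, Z)))))))
  [12] S^6(Z)

Answer: YES — reaches normal form S^6(Z) in 12 ≤ 13 steps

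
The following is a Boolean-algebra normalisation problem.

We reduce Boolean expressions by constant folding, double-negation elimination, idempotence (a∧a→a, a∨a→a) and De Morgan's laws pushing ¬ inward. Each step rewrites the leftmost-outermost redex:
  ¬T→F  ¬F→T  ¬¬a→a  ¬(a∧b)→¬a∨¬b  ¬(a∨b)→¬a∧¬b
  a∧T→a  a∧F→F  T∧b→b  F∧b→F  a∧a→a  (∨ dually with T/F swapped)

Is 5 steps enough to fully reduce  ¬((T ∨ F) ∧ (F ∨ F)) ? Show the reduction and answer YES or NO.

Answer: NO — after 5 steps the term is ¬(F ∨ F), not yet normal

Derivation:
  start: ¬((T ∨ F) ∧ (F ∨ F))
  step 1: ¬(T ∨ F) ∨ ¬(F ∨ F)
  step 2: (¬T ∧ ¬F) ∨ ¬(F ∨ F)
  step 3: (F ∧ ¬F) ∨ ¬(F ∨ F)
  step 4: F ∨ ¬(F ∨ F)
  step 5: ¬(F ∨ F)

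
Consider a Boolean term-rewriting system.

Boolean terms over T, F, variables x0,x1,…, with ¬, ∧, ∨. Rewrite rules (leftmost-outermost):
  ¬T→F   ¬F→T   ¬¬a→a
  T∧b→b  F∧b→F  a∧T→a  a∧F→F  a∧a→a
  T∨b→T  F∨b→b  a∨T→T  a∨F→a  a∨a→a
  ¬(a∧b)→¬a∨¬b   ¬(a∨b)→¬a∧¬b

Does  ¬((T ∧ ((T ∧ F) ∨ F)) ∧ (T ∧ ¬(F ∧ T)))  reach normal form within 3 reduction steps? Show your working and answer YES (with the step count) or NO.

Answer: NO — after 3 steps the term is (F ∨ ¬((T ∧ F) ∨ F)) ∨ ¬(T ∧ ¬(F ∧ T)), not yet normal

Reduction:
  start: ¬((T ∧ ((T ∧ F) ∨ F)) ∧ (T ∧ ¬(F ∧ T)))
  →1  ¬(T ∧ ((T ∧ F) ∨ F)) ∨ ¬(T ∧ ¬(F ∧ T))
  →2  (¬T ∨ ¬((T ∧ F) ∨ F)) ∨ ¬(T ∧ ¬(F ∧ T))
  →3  (F ∨ ¬((T ∧ F) ∨ F)) ∨ ¬(T ∧ ¬(F ∧ T))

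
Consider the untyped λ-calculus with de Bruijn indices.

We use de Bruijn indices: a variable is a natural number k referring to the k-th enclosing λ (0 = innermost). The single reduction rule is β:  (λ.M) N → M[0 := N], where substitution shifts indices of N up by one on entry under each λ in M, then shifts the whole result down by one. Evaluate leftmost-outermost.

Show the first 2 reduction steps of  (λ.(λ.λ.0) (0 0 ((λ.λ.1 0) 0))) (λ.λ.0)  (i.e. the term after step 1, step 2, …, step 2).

Answer: after 2 steps: λ.0

Working:
  start: (λ.(λ.λ.0) (0 0 ((λ.λ.1 0) 0))) (λ.λ.0)
  step 1: (λ.λ.0) ((λ.λ.0) (λ.λ.0) ((λ.λ.1 0) (λ.λ.0)))
  step 2: λ.0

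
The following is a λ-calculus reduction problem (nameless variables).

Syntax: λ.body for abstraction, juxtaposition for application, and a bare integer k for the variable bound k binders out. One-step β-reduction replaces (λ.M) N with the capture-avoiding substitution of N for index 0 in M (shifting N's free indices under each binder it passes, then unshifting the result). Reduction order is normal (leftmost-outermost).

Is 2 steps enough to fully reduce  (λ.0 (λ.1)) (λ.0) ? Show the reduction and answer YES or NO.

Answer: YES — reaches normal form λ.λ.0 in 2 ≤ 2 steps

Derivation:
  start: (λ.0 (λ.1)) (λ.0)
  step 1: (λ.0) (λ.λ.0)
  step 2: λ.λ.0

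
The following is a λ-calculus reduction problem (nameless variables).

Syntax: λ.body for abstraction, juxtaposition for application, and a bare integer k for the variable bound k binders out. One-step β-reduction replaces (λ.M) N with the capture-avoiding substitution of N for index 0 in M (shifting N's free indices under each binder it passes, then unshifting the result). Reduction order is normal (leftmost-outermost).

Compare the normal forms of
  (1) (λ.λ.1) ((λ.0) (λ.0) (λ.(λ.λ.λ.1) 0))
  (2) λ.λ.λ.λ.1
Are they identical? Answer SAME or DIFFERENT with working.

Answer: SAME — A ⇓ λ.λ.λ.λ.1, B ⇓ λ.λ.λ.λ.1

Working:
Term A:
  start: (λ.λ.1) ((λ.0) (λ.0) (λ.(λ.λ.λ.1) 0))
  [1] λ.(λ.0) (λ.0) (λ.(λ.λ.λ.1) 0)
  [2] λ.(λ.0) (λ.(λ.λ.λ.1) 0)
  [3] λ.λ.(λ.λ.λ.1) 0
  [4] λ.λ.λ.λ.1

Term B:
  start: λ.λ.λ.λ.1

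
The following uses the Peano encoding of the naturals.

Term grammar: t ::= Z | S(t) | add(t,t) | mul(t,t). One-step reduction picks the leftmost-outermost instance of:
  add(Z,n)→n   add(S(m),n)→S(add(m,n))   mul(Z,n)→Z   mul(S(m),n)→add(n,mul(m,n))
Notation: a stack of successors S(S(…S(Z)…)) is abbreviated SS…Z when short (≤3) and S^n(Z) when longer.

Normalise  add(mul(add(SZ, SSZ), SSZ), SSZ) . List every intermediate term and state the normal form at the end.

  start: add(mul(add(SZ, SSZ), SSZ), SSZ)
  →1  add(mul(S(add(Z, SSZ)), SSZ), SSZ)
  →2  add(add(SSZ, mul(add(Z, SSZ), SSZ)), SSZ)
  →3  add(S(add(SZ, mul(add(Z, SSZ), SSZ))), SSZ)
  →4  S(add(add(SZ, mul(add(Z, SSZ), SSZ)), SSZ))
  →5  S(add(S(add(Z, mul(add(Z, SSZ), SSZ))), SSZ))
  →6  S(S(add(add(Z, mul(add(Z, SSZ), SSZ)), SSZ)))
  →7  S(S(add(mul(add(Z, SSZ), SSZ), SSZ)))
  →8  S(S(add(mul(SSZ, SSZ), SSZ)))
  →9  S(S(add(add(SSZ, mul(SZ, SSZ)), SSZ)))
  →10  S(S(add(S(add(SZ, mul(SZ, SSZ))), SSZ)))
  →11  S(S(S(add(add(SZ, mul(SZ, SSZ)), SSZ))))
  →12  S(S(S(add(S(add(Z, mul(SZ, SSZ))), SSZ))))
  →13  S(S(S(S(add(add(Z, mul(SZ, SSZ)), SSZ)))))
  →14  S(S(S(S(add(mul(SZ, SSZ), SSZ)))))
  →15  S(S(S(S(add(add(SSZ, mul(Z, SSZ)), SSZ)))))
  →16  S(S(S(S(add(S(add(SZ, mul(Z, SSZ))), SSZ)))))
  →17  S(S(S(S(S(add(add(SZ, mul(Z, SSZ)), SSZ))))))
  →18  S(S(S(S(S(add(S(add(Z, mul(Z, SSZ))), SSZ))))))
  →19  S(S(S(S(S(S(add(add(Z, mul(Z, SSZ)), SSZ)))))))
  →20  S(S(S(S(S(S(add(mul(Z, SSZ), SSZ)))))))
  →21  S(S(S(S(S(S(add(Z, SSZ)))))))
  →22  S^8(Z)

Answer: normal form = S^8(Z)  (in 22 steps)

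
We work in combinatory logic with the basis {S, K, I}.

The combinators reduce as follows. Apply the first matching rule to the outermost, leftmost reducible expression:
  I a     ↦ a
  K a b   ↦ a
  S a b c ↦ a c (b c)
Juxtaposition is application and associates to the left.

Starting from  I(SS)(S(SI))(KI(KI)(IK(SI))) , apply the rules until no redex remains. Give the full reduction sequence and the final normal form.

Answer: normal form = S(K(SI))(S(SI)(K(SI)))  (in 8 steps)

Working:
  start: I(SS)(S(SI))(KI(KI)(IK(SI)))
  →1  SS(S(SI))(KI(KI)(IK(SI)))
  →2  S(KI(KI)(IK(SI)))(S(SI)(KI(KI)(IK(SI))))
  →3  S(I(IK(SI)))(S(SI)(KI(KI)(IK(SI))))
  →4  S(IK(SI))(S(SI)(KI(KI)(IK(SI))))
  →5  S(K(SI))(S(SI)(KI(KI)(IK(SI))))
  →6  S(K(SI))(S(SI)(I(IK(SI))))
  →7  S(K(SI))(S(SI)(IK(SI)))
  →8  S(K(SI))(S(SI)(K(SI)))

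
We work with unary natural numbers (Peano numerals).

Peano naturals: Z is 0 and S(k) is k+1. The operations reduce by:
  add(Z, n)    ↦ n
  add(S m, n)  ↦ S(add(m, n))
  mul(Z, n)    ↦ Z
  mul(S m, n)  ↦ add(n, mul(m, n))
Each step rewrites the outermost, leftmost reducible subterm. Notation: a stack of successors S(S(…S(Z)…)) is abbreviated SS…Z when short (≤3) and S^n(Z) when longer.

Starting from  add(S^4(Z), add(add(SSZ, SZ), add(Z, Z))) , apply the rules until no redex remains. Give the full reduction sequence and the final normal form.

Answer: normal form = S^7(Z)  (in 13 steps)

Working:
  start: add(S^4(Z), add(add(SSZ, SZ), add(Z, Z)))
  step 1: S(add(SSSZ, add(add(SSZ, SZ), add(Z, Z))))
  step 2: S(S(add(SSZ, add(add(SSZ, SZ), add(Z, Z)))))
  step 3: S(S(S(add(SZ, add(add(SSZ, SZ), add(Z, Z))))))
  step 4: S(S(S(S(add(Z, add(add(SSZ, SZ), add(Z, Z)))))))
  step 5: S(S(S(S(add(add(SSZ, SZ), add(Z, Z))))))
  step 6: S(S(S(S(add(S(add(SZ, SZ)), add(Z, Z))))))
  step 7: S(S(S(S(S(add(add(SZ, SZ), add(Z, Z)))))))
  step 8: S(S(S(S(S(add(S(add(Z, SZ)), add(Z, Z)))))))
  step 9: S(S(S(S(S(S(add(add(Z, SZ), add(Z, Z))))))))
  step 10: S(S(S(S(S(S(add(SZ, add(Z, Z))))))))
  step 11: S(S(S(S(S(S(S(add(Z, add(Z, Z)))))))))
  step 12: S(S(S(S(S(S(S(add(Z, Z))))))))
  step 13: S^7(Z)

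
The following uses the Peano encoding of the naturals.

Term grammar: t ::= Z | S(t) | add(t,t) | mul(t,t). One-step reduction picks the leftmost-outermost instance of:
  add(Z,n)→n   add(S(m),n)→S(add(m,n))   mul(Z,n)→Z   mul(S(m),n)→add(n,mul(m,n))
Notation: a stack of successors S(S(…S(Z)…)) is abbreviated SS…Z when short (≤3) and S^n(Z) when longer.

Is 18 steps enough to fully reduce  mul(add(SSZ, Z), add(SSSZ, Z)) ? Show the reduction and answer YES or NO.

Answer: NO — after 18 steps the term is S(S(S(S(S(S(add(add(Z, Z), mul(add(Z, Z), add(SSSZ, Z))))))))), not yet normal

Derivation:
  start: mul(add(SSZ, Z), add(SSSZ, Z))
  [1] mul(S(add(SZ, Z)), add(SSSZ, Z))
  [2] add(add(SSSZ, Z), mul(add(SZ, Z), add(SSSZ, Z)))
  [3] add(S(add(SSZ, Z)), mul(add(SZ, Z), add(SSSZ, Z)))
  [4] S(add(add(SSZ, Z), mul(add(SZ, Z), add(SSSZ, Z))))
  [5] S(add(S(add(SZ, Z)), mul(add(SZ, Z), add(SSSZ, Z))))
  [6] S(S(add(add(SZ, Z), mul(add(SZ, Z), add(SSSZ, Z)))))
  [7] S(S(add(S(add(Z, Z)), mul(add(SZ, Z), add(SSSZ, Z)))))
  [8] S(S(S(add(add(Z, Z), mul(add(SZ, Z), add(SSSZ, Z))))))
  [9] S(S(S(add(Z, mul(add(SZ, Z), add(SSSZ, Z))))))
  [10] S(S(S(mul(add(SZ, Z), add(SSSZ, Z)))))
  [11] S(S(S(mul(S(add(Z, Z)), add(SSSZ, Z)))))
  [12] S(S(S(add(add(SSSZ, Z), mul(add(Z, Z), add(SSSZ, Z))))))
  [13] S(S(S(add(S(add(SSZ, Z)), mul(add(Z, Z), add(SSSZ, Z))))))
  [14] S(S(S(S(add(add(SSZ, Z), mul(add(Z, Z), add(SSSZ, Z)))))))
  [15] S(S(S(S(add(S(add(SZ, Z)), mul(add(Z, Z), add(SSSZ, Z)))))))
  [16] S(S(S(S(S(add(add(SZ, Z), mul(add(Z, Z), add(SSSZ, Z))))))))
  [17] S(S(S(S(S(add(S(add(Z, Z)), mul(add(Z, Z), add(SSSZ, Z))))))))
  [18] S(S(S(S(S(S(add(add(Z, Z), mul(add(Z, Z), add(SSSZ, Z)))))))))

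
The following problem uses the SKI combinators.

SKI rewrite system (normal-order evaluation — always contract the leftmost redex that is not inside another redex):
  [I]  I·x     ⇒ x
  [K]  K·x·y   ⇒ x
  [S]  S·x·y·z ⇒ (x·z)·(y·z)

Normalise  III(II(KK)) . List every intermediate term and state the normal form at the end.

Answer: normal form = KK  (in 5 steps)

Reduction:
  start: III(II(KK))
  [1] II(II(KK))
  [2] I(II(KK))
  [3] II(KK)
  [4] I(KK)
  [5] KK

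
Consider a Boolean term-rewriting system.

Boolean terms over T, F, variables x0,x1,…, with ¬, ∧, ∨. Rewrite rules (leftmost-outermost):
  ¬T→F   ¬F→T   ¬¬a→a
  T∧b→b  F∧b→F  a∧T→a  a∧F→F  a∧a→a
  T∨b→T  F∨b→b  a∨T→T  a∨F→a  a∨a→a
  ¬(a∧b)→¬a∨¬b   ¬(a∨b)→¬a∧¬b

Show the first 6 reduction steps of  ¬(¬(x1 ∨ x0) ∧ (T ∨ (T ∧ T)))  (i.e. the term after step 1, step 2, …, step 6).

Answer: after 6 steps: x1 ∨ x0

Reduction:
  start: ¬(¬(x1 ∨ x0) ∧ (T ∨ (T ∧ T)))
  step 1: ¬¬(x1 ∨ x0) ∨ ¬(T ∨ (T ∧ T))
  step 2: (x1 ∨ x0) ∨ ¬(T ∨ (T ∧ T))
  step 3: (x1 ∨ x0) ∨ (¬T ∧ ¬(T ∧ T))
  step 4: (x1 ∨ x0) ∨ (F ∧ ¬(T ∧ T))
  step 5: (x1 ∨ x0) ∨ F
  step 6: x1 ∨ x0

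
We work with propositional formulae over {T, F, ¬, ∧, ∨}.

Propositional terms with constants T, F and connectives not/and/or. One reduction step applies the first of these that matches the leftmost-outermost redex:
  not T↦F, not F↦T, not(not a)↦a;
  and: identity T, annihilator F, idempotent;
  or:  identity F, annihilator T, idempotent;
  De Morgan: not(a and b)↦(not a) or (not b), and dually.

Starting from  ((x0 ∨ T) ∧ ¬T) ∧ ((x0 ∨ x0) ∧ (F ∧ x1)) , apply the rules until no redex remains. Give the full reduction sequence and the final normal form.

Answer: normal form = F  (in 4 steps)

Working:
  start: ((x0 ∨ T) ∧ ¬T) ∧ ((x0 ∨ x0) ∧ (F ∧ x1))
  →1  (T ∧ ¬T) ∧ ((x0 ∨ x0) ∧ (F ∧ x1))
  →2  ¬T ∧ ((x0 ∨ x0) ∧ (F ∧ x1))
  →3  F ∧ ((x0 ∨ x0) ∧ (F ∧ x1))
  →4  F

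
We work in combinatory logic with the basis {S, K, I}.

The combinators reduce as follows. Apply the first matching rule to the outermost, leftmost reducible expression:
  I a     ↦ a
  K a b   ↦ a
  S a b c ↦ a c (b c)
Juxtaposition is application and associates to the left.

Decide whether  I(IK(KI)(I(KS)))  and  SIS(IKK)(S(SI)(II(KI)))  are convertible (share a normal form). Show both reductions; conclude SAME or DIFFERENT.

Answer: DIFFERENT — A ⇓ KI, B ⇓ K(S(SI)(KI))

Working:
Term A:
  start: I(IK(KI)(I(KS)))
  [1] IK(KI)(I(KS))
  [2] K(KI)(I(KS))
  [3] KI

Term B:
  start: SIS(IKK)(S(SI)(II(KI)))
  [1] I(IKK)(S(IKK))(S(SI)(II(KI)))
  [2] IKK(S(IKK))(S(SI)(II(KI)))
  [3] KK(S(IKK))(S(SI)(II(KI)))
  [4] K(S(SI)(II(KI)))
  [5] K(S(SI)(I(KI)))
  [6] K(S(SI)(KI))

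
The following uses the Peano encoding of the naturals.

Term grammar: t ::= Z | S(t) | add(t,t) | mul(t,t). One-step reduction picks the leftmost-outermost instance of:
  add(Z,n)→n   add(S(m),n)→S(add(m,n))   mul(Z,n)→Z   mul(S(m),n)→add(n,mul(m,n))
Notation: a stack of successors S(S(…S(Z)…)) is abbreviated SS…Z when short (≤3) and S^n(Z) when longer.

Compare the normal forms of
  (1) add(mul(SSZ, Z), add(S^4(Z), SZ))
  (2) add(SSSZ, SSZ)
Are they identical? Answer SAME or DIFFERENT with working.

Answer: SAME — A ⇓ S^5(Z), B ⇓ S^5(Z)

Working:
Term A:
  start: add(mul(SSZ, Z), add(S^4(Z), SZ))
  [1] add(add(Z, mul(SZ, Z)), add(S^4(Z), SZ))
  [2] add(mul(SZ, Z), add(S^4(Z), SZ))
  [3] add(add(Z, mul(Z, Z)), add(S^4(Z), SZ))
  [4] add(mul(Z, Z), add(S^4(Z), SZ))
  [5] add(Z, add(S^4(Z), SZ))
  [6] add(S^4(Z), SZ)
  [7] S(add(SSSZ, SZ))
  [8] S(S(add(SSZ, SZ)))
  [9] S(S(S(add(SZ, SZ))))
  [10] S(S(S(S(add(Z, SZ)))))
  [11] S^5(Z)

Term B:
  start: add(SSSZ, SSZ)
  [1] S(add(SSZ, SSZ))
  [2] S(S(add(SZ, SSZ)))
  [3] S(S(S(add(Z, SSZ))))
  [4] S^5(Z)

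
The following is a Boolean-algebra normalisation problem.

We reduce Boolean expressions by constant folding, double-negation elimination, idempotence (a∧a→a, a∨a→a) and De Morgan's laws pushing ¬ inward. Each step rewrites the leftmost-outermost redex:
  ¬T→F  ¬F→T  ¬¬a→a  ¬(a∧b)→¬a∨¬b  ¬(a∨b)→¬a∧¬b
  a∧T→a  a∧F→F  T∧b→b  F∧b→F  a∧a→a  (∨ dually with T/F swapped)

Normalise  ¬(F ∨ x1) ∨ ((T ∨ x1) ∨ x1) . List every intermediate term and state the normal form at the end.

Answer: normal form = T  (in 6 steps)

Derivation:
  start: ¬(F ∨ x1) ∨ ((T ∨ x1) ∨ x1)
  [1] (¬F ∧ ¬x1) ∨ ((T ∨ x1) ∨ x1)
  [2] (T ∧ ¬x1) ∨ ((T ∨ x1) ∨ x1)
  [3] ¬x1 ∨ ((T ∨ x1) ∨ x1)
  [4] ¬x1 ∨ (T ∨ x1)
  [5] ¬x1 ∨ T
  [6] T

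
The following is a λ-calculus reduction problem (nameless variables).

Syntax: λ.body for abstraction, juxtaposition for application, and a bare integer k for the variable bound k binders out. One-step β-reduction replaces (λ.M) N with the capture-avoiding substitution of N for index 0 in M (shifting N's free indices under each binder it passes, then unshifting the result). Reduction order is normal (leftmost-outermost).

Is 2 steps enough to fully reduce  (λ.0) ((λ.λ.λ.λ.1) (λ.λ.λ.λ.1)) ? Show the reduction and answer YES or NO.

Answer: YES — reaches normal form λ.λ.λ.1 in 2 ≤ 2 steps

Derivation:
  start: (λ.0) ((λ.λ.λ.λ.1) (λ.λ.λ.λ.1))
  →1  (λ.λ.λ.λ.1) (λ.λ.λ.λ.1)
  →2  λ.λ.λ.1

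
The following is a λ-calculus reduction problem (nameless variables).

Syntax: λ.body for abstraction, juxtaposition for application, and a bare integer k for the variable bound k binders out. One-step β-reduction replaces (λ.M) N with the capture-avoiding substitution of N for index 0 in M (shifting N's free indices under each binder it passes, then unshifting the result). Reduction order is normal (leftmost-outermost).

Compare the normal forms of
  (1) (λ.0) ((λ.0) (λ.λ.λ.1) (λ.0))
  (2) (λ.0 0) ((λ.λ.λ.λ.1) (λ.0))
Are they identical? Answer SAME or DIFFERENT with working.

Answer: SAME — A ⇓ λ.λ.1, B ⇓ λ.λ.1

Working:
Term A:
  start: (λ.0) ((λ.0) (λ.λ.λ.1) (λ.0))
  [1] (λ.0) (λ.λ.λ.1) (λ.0)
  [2] (λ.λ.λ.1) (λ.0)
  [3] λ.λ.1

Term B:
  start: (λ.0 0) ((λ.λ.λ.λ.1) (λ.0))
  [1] (λ.λ.λ.λ.1) (λ.0) ((λ.λ.λ.λ.1) (λ.0))
  [2] (λ.λ.λ.1) ((λ.λ.λ.λ.1) (λ.0))
  [3] λ.λ.1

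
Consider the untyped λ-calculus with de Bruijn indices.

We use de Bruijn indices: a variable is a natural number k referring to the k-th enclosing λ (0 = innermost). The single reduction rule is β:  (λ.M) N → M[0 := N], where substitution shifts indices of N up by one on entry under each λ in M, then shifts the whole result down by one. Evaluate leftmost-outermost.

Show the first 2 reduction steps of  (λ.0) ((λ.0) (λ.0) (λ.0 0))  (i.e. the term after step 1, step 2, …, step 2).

Answer: after 2 steps: (λ.0) (λ.0 0)

Reduction:
  start: (λ.0) ((λ.0) (λ.0) (λ.0 0))
  step 1: (λ.0) (λ.0) (λ.0 0)
  step 2: (λ.0) (λ.0 0)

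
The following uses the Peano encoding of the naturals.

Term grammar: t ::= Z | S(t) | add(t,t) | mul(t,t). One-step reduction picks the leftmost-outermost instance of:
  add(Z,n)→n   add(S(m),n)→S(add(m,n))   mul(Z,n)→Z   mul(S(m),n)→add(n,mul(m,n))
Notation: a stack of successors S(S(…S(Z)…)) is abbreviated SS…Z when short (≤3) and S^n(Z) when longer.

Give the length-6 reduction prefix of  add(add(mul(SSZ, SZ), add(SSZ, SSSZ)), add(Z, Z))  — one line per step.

Answer: after 6 steps: S(add(add(add(SZ, mul(Z, SZ)), add(SSZ, SSSZ)), add(Z, Z)))

Reduction:
  start: add(add(mul(SSZ, SZ), add(SSZ, SSSZ)), add(Z, Z))
  →1  add(add(add(SZ, mul(SZ, SZ)), add(SSZ, SSSZ)), add(Z, Z))
  →2  add(add(S(add(Z, mul(SZ, SZ))), add(SSZ, SSSZ)), add(Z, Z))
  →3  add(S(add(add(Z, mul(SZ, SZ)), add(SSZ, SSSZ))), add(Z, Z))
  →4  S(add(add(add(Z, mul(SZ, SZ)), add(SSZ, SSSZ)), add(Z, Z)))
  →5  S(add(add(mul(SZ, SZ), add(SSZ, SSSZ)), add(Z, Z)))
  →6  S(add(add(add(SZ, mul(Z, SZ)), add(SSZ, SSSZ)), add(Z, Z)))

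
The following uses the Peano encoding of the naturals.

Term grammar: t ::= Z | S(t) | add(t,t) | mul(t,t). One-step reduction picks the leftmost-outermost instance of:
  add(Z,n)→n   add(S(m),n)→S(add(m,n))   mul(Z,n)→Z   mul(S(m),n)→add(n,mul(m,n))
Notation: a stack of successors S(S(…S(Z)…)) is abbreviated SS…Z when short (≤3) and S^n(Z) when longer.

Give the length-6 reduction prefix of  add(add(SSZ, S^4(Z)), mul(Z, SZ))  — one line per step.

Answer: after 6 steps: S(S(S(add(SSSZ, mul(Z, SZ)))))

Working:
  start: add(add(SSZ, S^4(Z)), mul(Z, SZ))
  →1  add(S(add(SZ, S^4(Z))), mul(Z, SZ))
  →2  S(add(add(SZ, S^4(Z)), mul(Z, SZ)))
  →3  S(add(S(add(Z, S^4(Z))), mul(Z, SZ)))
  →4  S(S(add(add(Z, S^4(Z)), mul(Z, SZ))))
  →5  S(S(add(S^4(Z), mul(Z, SZ))))
  →6  S(S(S(add(SSSZ, mul(Z, SZ)))))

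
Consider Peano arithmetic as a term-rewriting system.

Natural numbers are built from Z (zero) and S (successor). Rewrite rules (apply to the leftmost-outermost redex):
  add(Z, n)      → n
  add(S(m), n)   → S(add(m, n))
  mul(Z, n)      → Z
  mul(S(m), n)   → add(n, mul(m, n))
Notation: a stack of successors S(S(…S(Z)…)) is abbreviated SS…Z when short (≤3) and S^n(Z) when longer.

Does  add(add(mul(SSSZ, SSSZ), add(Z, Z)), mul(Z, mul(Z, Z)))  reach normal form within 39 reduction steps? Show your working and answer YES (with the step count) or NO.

Answer: YES — reaches normal form S^9(Z) in 38 ≤ 39 steps

Reduction:
  start: add(add(mul(SSSZ, SSSZ), add(Z, Z)), mul(Z, mul(Z, Z)))
  →1  add(add(add(SSSZ, mul(SSZ, SSSZ)), add(Z, Z)), mul(Z, mul(Z, Z)))
  →2  add(add(S(add(SSZ, mul(SSZ, SSSZ))), add(Z, Z)), mul(Z, mul(Z, Z)))
  →3  add(S(add(add(SSZ, mul(SSZ, SSSZ)), add(Z, Z))), mul(Z, mul(Z, Z)))
  →4  S(add(add(add(SSZ, mul(SSZ, SSSZ)), add(Z, Z)), mul(Z, mul(Z, Z))))
  →5  S(add(add(S(add(SZ, mul(SSZ, SSSZ))), add(Z, Z)), mul(Z, mul(Z, Z))))
  →6  S(add(S(add(add(SZ, mul(SSZ, SSSZ)), add(Z, Z))), mul(Z, mul(Z, Z))))
  →7  S(S(add(add(add(SZ, mul(SSZ, SSSZ)), add(Z, Z)), mul(Z, mul(Z, Z)))))
  →8  S(S(add(add(S(add(Z, mul(SSZ, SSSZ))), add(Z, Z)), mul(Z, mul(Z, Z)))))
  →9  S(S(add(S(add(add(Z, mul(SSZ, SSSZ)), add(Z, Z))), mul(Z, mul(Z, Z)))))
  →10  S(S(S(add(add(add(Z, mul(SSZ, SSSZ)), add(Z, Z)), mul(Z, mul(Z, Z))))))
  →11  S(S(S(add(add(mul(SSZ, SSSZ), add(Z, Z)), mul(Z, mul(Z, Z))))))
  →12  S(S(S(add(add(add(SSSZ, mul(SZ, SSSZ)), add(Z, Z)), mul(Z, mul(Z, Z))))))
  →13  S(S(S(add(add(S(add(SSZ, mul(SZ, SSSZ))), add(Z, Z)), mul(Z, mul(Z, Z))))))
  →14  S(S(S(add(S(add(add(SSZ, mul(SZ, SSSZ)), add(Z, Z))), mul(Z, mul(Z, Z))))))
  →15  S(S(S(S(add(add(add(SSZ, mul(SZ, SSSZ)), add(Z, Z)), mul(Z, mul(Z, Z)))))))
  →16  S(S(S(S(add(add(S(add(SZ, mul(SZ, SSSZ))), add(Z, Z)), mul(Z, mul(Z, Z)))))))
  →17  S(S(S(S(add(S(add(add(SZ, mul(SZ, SSSZ)), add(Z, Z))), mul(Z, mul(Z, Z)))))))
  →18  S(S(S(S(S(add(add(add(SZ, mul(SZ, SSSZ)), add(Z, Z)), mul(Z, mul(Z, Z))))))))
  →19  S(S(S(S(S(add(add(S(add(Z, mul(SZ, SSSZ))), add(Z, Z)), mul(Z, mul(Z, Z))))))))
  →20  S(S(S(S(S(add(S(add(add(Z, mul(SZ, SSSZ)), add(Z, Z))), mul(Z, mul(Z, Z))))))))
  →21  S(S(S(S(S(S(add(add(add(Z, mul(SZ, SSSZ)), add(Z, Z)), mul(Z, mul(Z, Z)))))))))
  →22  S(S(S(S(S(S(add(add(mul(SZ, SSSZ), add(Z, Z)), mul(Z, mul(Z, Z)))))))))
  →23  S(S(S(S(S(S(add(add(add(SSSZ, mul(Z, SSSZ)), add(Z, Z)), mul(Z, mul(Z, Z)))))))))
  →24  S(S(S(S(S(S(add(add(S(add(SSZ, mul(Z, SSSZ))), add(Z, Z)), mul(Z, mul(Z, Z)))))))))
  →25  S(S(S(S(S(S(add(S(add(add(SSZ, mul(Z, SSSZ)), add(Z, Z))), mul(Z, mul(Z, Z)))))))))
  →26  S(S(S(S(S(S(S(add(add(add(SSZ, mul(Z, SSSZ)), add(Z, Z)), mul(Z, mul(Z, Z))))))))))
  →27  S(S(S(S(S(S(S(add(add(S(add(SZ, mul(Z, SSSZ))), add(Z, Z)), mul(Z, mul(Z, Z))))))))))
  →28  S(S(S(S(S(S(S(add(S(add(add(SZ, mul(Z, SSSZ)), add(Z, Z))), mul(Z, mul(Z, Z))))))))))
  →29  S(S(S(S(S(S(S(S(add(add(add(SZ, mul(Z, SSSZ)), add(Z, Z)), mul(Z, mul(Z, Z)))))))))))
  →30  S(S(S(S(S(S(S(S(add(add(S(add(Z, mul(Z, SSSZ))), add(Z, Z)), mul(Z, mul(Z, Z)))))))))))
  →31  S(S(S(S(S(S(S(S(add(S(add(add(Z, mul(Z, SSSZ)), add(Z, Z))), mul(Z, mul(Z, Z)))))))))))
  →32  S(S(S(S(S(S(S(S(S(add(add(add(Z, mul(Z, SSSZ)), add(Z, Z)), mul(Z, mul(Z, Z))))))))))))
  →33  S(S(S(S(S(S(S(S(S(add(add(mul(Z, SSSZ), add(Z, Z)), mul(Z, mul(Z, Z))))))))))))
  →34  S(S(S(S(S(S(S(S(S(add(add(Z, add(Z, Z)), mul(Z, mul(Z, Z))))))))))))
  →35  S(S(S(S(S(S(S(S(S(add(add(Z, Z), mul(Z, mul(Z, Z))))))))))))
  →36  S(S(S(S(S(S(S(S(S(add(Z, mul(Z, mul(Z, Z))))))))))))
  →37  S(S(S(S(S(S(S(S(S(mul(Z, mul(Z, Z)))))))))))
  →38  S^9(Z)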